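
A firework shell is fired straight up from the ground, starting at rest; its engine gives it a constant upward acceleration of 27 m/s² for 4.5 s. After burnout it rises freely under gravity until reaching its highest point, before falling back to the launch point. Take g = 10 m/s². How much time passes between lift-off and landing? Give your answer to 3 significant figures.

Phase 1 (powered ascent): v₀ = 0 m/s, a = 27 m/s².
v = v₀ + at = 0 + (27)(4.5) = 122 m/s
Δx = v₀t + ½at² = 0·4.5 + 0.5·27·4.5² = 273 m

Phase 2 (coasting upward): v₀ = 122 m/s, a = -10 m/s².
v = v₀ + at → t = (0 − 122) / -10 = 12.2 s
v² = v₀² + 2aΔx → Δx = (0² − 122²)/(2·-10) = 738 m

Phase 3 (free fall): v₀ = 0 m/s, a = -10 m/s².
Falls 1010 m from rest: t = √(2·1010/10) = 14.2 s; v = g·t = 142 m/s.
Total time = 4.50 + 12.2 + 14.2 = 30.9 s

30.9 s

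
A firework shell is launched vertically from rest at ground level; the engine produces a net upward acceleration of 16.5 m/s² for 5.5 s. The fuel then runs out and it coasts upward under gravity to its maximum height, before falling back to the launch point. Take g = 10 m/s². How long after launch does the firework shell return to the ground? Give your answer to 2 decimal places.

Phase 1 (powered ascent): v₀ = 0 m/s, a = 16.5 m/s².
v = v₀ + at = 0 + (16.5)(5.5) = 90.8 m/s
Δx = v₀t + ½at² = 0·5.5 + 0.5·16.5·5.5² = 250 m

Phase 2 (coasting upward): v₀ = 90.8 m/s, a = -10 m/s².
v = v₀ + at → t = (0 − 90.8) / -10 = 9.07 s
v² = v₀² + 2aΔx → Δx = (0² − 90.8²)/(2·-10) = 412 m

Phase 3 (free fall): v₀ = 0 m/s, a = -10 m/s².
Falls 661 m from rest: t = √(2·661/10) = 11.5 s; v = g·t = 115 m/s.
Total time = 5.50 + 9.07 + 11.5 = 26.1 s

26.08 s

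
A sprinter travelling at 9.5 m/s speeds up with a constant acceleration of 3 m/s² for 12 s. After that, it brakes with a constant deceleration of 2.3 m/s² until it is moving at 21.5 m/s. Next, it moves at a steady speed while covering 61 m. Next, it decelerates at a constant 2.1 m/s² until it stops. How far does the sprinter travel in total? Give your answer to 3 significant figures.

851 m

Phase 1 (accelerating): v₀ = 9.50 m/s, a = 3 m/s².
v = v₀ + at = 9.50 + (3)(12) = 45.5 m/s
Δx = v₀t + ½at² = 9.50·12 + 0.5·3·12² = 330 m

Phase 2 (decelerating): v₀ = 45.5 m/s, a = -2.3 m/s².
v = v₀ + at → t = (21.5 − 45.5) / -2.3 = 10.4 s
v² = v₀² + 2aΔx → Δx = (21.5² − 45.5²)/(2·-2.3) = 350 m

Phase 3 (constant speed): v₀ = 21.5 m/s, a = 0 m/s².
Constant speed: t = d/v = 61/21.5 = 2.84 s

Phase 4 (decelerating): v₀ = 21.5 m/s, a = -2.1 m/s².
v = v₀ + at → t = (0 − 21.5) / -2.1 = 10.2 s
v² = v₀² + 2aΔx → Δx = (0² − 21.5²)/(2·-2.1) = 110 m
Total distance = 330 + 350 + 61.0 + 110 = 851 m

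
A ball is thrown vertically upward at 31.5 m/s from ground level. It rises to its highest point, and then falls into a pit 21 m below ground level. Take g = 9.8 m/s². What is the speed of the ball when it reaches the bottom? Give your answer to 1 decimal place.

37.5 m/s

Phase 1 (rising): v₀ = 31.5 m/s, a = -9.8 m/s².
v = v₀ + at → t = (0 − 31.5) / -9.8 = 3.21 s
v² = v₀² + 2aΔx → Δx = (0² − 31.5²)/(2·-9.8) = 50.6 m

Phase 2 (falling): v₀ = 0 m/s, a = -9.8 m/s².
Falls 71.6 m from rest: t = √(2·71.6/9.8) = 3.82 s; v = g·t = 37.5 m/s.
Final speed = 37.5 m/s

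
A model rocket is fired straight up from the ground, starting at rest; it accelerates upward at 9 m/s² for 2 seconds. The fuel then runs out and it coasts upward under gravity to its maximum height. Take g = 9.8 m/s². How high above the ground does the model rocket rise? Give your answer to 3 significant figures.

34.5 m

Phase 1 (powered ascent): v₀ = 0 m/s, a = 9 m/s².
v = v₀ + at = 0 + (9)(2) = 18.0 m/s
Δx = v₀t + ½at² = 0·2 + 0.5·9·2² = 18.0 m

Phase 2 (coasting upward): v₀ = 18.0 m/s, a = -9.8 m/s².
v = v₀ + at → t = (0 − 18.0) / -9.8 = 1.84 s
v² = v₀² + 2aΔx → Δx = (0² − 18.0²)/(2·-9.8) = 16.5 m
Maximum height = 18.0 + 16.5 = 34.5 m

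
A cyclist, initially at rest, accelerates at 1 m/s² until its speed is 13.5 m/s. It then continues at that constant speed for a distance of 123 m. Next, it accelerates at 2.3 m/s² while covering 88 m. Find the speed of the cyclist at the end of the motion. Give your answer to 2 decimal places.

24.23 m/s

Phase 1 (accelerating): v₀ = 0 m/s, a = 1 m/s².
v = v₀ + at → t = (13.5 − 0) / 1 = 13.5 s
v² = v₀² + 2aΔx → Δx = (13.5² − 0²)/(2·1) = 91.1 m

Phase 2 (constant speed): v₀ = 13.5 m/s, a = 0 m/s².
Constant speed: t = d/v = 123/13.5 = 9.11 s

Phase 3 (accelerating): v₀ = 13.5 m/s, a = 2.3 m/s².
v² = v₀² + 2aΔx = 13.5² + 2·2.3·88 = 587 → v = 24.2 m/s
t = (v − v₀)/a = (24.2 − 13.5)/2.3 = 4.66 s
Final speed = 24.2 m/s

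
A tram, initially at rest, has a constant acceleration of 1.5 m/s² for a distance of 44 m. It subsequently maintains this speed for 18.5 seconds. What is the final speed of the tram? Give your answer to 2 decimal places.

11.49 m/s

Phase 1 (accelerating): v₀ = 0 m/s, a = 1.5 m/s².
v² = v₀² + 2aΔx = 0² + 2·1.5·44 = 132 → v = 11.5 m/s
t = (v − v₀)/a = (11.5 − 0)/1.5 = 7.66 s

Phase 2 (constant speed): v₀ = 11.5 m/s, a = 0 m/s².
v = v₀ + at = 11.5 + (0)(18.5) = 11.5 m/s
Δx = v₀t + ½at² = 11.5·18.5 + 0.5·0·18.5² = 213 m
Final speed = 11.5 m/s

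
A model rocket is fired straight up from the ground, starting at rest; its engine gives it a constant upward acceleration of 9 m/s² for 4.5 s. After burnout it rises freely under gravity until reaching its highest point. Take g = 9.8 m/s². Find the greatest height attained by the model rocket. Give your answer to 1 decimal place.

174.8 m

Phase 1 (powered ascent): v₀ = 0 m/s, a = 9 m/s².
v = v₀ + at = 0 + (9)(4.5) = 40.5 m/s
Δx = v₀t + ½at² = 0·4.5 + 0.5·9·4.5² = 91.1 m

Phase 2 (coasting upward): v₀ = 40.5 m/s, a = -9.8 m/s².
v = v₀ + at → t = (0 − 40.5) / -9.8 = 4.13 s
v² = v₀² + 2aΔx → Δx = (0² − 40.5²)/(2·-9.8) = 83.7 m
Maximum height = 91.1 + 83.7 = 175 m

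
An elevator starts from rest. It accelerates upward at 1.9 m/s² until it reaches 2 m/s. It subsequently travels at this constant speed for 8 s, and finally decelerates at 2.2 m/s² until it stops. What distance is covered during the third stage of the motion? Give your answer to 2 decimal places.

0.91 m

Phase 1 (accelerating): v₀ = 0 m/s, a = 1.9 m/s².
v = v₀ + at → t = (2 − 0) / 1.9 = 1.05 s
v² = v₀² + 2aΔx → Δx = (2² − 0²)/(2·1.9) = 1.05 m

Phase 2 (constant speed): v₀ = 2.00 m/s, a = 0 m/s².
v = v₀ + at = 2.00 + (0)(8) = 2.00 m/s
Δx = v₀t + ½at² = 2.00·8 + 0.5·0·8² = 16.0 m

Phase 3 (decelerating): v₀ = 2.00 m/s, a = -2.2 m/s².
v = v₀ + at → t = (0 − 2.00) / -2.2 = 0.909 s
v² = v₀² + 2aΔx → Δx = (0² − 2.00²)/(2·-2.2) = 0.909 m
Distance in phase 3 = 0.909 m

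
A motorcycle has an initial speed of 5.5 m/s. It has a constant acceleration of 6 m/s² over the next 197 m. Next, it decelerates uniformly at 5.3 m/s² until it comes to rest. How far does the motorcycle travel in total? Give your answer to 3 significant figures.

423 m

Phase 1 (accelerating): v₀ = 5.50 m/s, a = 6 m/s².
v² = v₀² + 2aΔx = 5.50² + 2·6·197 = 2390 → v = 48.9 m/s
t = (v − v₀)/a = (48.9 − 5.50)/6 = 7.24 s

Phase 2 (decelerating): v₀ = 48.9 m/s, a = -5.3 m/s².
v = v₀ + at → t = (0 − 48.9) / -5.3 = 9.23 s
v² = v₀² + 2aΔx → Δx = (0² − 48.9²)/(2·-5.3) = 226 m
Total distance = 197 + 226 = 423 m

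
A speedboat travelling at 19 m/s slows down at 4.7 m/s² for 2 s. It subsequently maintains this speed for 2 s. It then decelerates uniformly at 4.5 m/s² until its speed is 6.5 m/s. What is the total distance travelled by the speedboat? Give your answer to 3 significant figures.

53.3 m

Phase 1 (decelerating): v₀ = 19.0 m/s, a = -4.7 m/s².
v = v₀ + at = 19.0 + (-4.7)(2) = 9.60 m/s
Δx = v₀t + ½at² = 19.0·2 + 0.5·-4.7·2² = 28.6 m

Phase 2 (constant speed): v₀ = 9.60 m/s, a = 0 m/s².
v = v₀ + at = 9.60 + (0)(2) = 9.60 m/s
Δx = v₀t + ½at² = 9.60·2 + 0.5·0·2² = 19.2 m

Phase 3 (decelerating): v₀ = 9.60 m/s, a = -4.5 m/s².
v = v₀ + at → t = (6.5 − 9.60) / -4.5 = 0.689 s
v² = v₀² + 2aΔx → Δx = (6.5² − 9.60²)/(2·-4.5) = 5.55 m
Total distance = 28.6 + 19.2 + 5.55 = 53.3 m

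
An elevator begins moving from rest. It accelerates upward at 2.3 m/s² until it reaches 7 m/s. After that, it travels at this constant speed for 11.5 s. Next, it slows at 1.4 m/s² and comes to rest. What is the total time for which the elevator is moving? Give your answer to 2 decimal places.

19.54 s

Phase 1 (accelerating): v₀ = 0 m/s, a = 2.3 m/s².
v = v₀ + at → t = (7 − 0) / 2.3 = 3.04 s
v² = v₀² + 2aΔx → Δx = (7² − 0²)/(2·2.3) = 10.7 m

Phase 2 (constant speed): v₀ = 7.00 m/s, a = 0 m/s².
v = v₀ + at = 7.00 + (0)(11.5) = 7.00 m/s
Δx = v₀t + ½at² = 7.00·11.5 + 0.5·0·11.5² = 80.5 m

Phase 3 (decelerating): v₀ = 7.00 m/s, a = -1.4 m/s².
v = v₀ + at → t = (0 − 7.00) / -1.4 = 5.00 s
v² = v₀² + 2aΔx → Δx = (0² − 7.00²)/(2·-1.4) = 17.5 m
Total time = 3.04 + 11.5 + 5.00 = 19.5 s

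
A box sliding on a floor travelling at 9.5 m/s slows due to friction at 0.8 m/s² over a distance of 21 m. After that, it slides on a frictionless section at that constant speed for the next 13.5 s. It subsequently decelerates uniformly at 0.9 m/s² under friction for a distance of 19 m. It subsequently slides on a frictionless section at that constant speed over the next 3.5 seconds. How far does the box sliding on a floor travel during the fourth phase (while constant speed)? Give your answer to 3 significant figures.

Phase 1 (decelerating): v₀ = 9.50 m/s, a = -0.8 m/s².
v² = v₀² + 2aΔx = 9.50² + 2·-0.8·21 = 56.6 → v = 7.53 m/s
t = (v − v₀)/a = (7.53 − 9.50)/-0.8 = 2.47 s

Phase 2 (constant speed): v₀ = 7.53 m/s, a = 0 m/s².
v = v₀ + at = 7.53 + (0)(13.5) = 7.53 m/s
Δx = v₀t + ½at² = 7.53·13.5 + 0.5·0·13.5² = 102 m

Phase 3 (decelerating): v₀ = 7.53 m/s, a = -0.9 m/s².
v² = v₀² + 2aΔx = 7.53² + 2·-0.9·19 = 22.4 → v = 4.74 m/s
t = (v − v₀)/a = (4.74 − 7.53)/-0.9 = 3.10 s

Phase 4 (constant speed): v₀ = 4.74 m/s, a = 0 m/s².
v = v₀ + at = 4.74 + (0)(3.5) = 4.74 m/s
Δx = v₀t + ½at² = 4.74·3.5 + 0.5·0·3.5² = 16.6 m
Distance in phase 4 = 16.6 m

16.6 m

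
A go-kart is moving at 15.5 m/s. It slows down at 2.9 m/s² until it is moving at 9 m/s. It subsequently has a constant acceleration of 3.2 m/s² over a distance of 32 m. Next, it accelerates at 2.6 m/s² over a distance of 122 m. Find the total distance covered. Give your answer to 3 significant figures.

181 m

Phase 1 (decelerating): v₀ = 15.5 m/s, a = -2.9 m/s².
v = v₀ + at → t = (9 − 15.5) / -2.9 = 2.24 s
v² = v₀² + 2aΔx → Δx = (9² − 15.5²)/(2·-2.9) = 27.5 m

Phase 2 (accelerating): v₀ = 9.00 m/s, a = 3.2 m/s².
v² = v₀² + 2aΔx = 9.00² + 2·3.2·32 = 286 → v = 16.9 m/s
t = (v − v₀)/a = (16.9 − 9.00)/3.2 = 2.47 s

Phase 3 (accelerating): v₀ = 16.9 m/s, a = 2.6 m/s².
v² = v₀² + 2aΔx = 16.9² + 2·2.6·122 = 920 → v = 30.3 m/s
t = (v − v₀)/a = (30.3 − 16.9)/2.6 = 5.17 s
Total distance = 27.5 + 32.0 + 122 = 181 m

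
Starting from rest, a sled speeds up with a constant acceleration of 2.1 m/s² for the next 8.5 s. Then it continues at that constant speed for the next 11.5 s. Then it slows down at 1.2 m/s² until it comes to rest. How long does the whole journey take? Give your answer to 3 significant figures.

Phase 1 (accelerating): v₀ = 0 m/s, a = 2.1 m/s².
v = v₀ + at = 0 + (2.1)(8.5) = 17.9 m/s
Δx = v₀t + ½at² = 0·8.5 + 0.5·2.1·8.5² = 75.9 m

Phase 2 (constant speed): v₀ = 17.9 m/s, a = 0 m/s².
v = v₀ + at = 17.9 + (0)(11.5) = 17.9 m/s
Δx = v₀t + ½at² = 17.9·11.5 + 0.5·0·11.5² = 205 m

Phase 3 (decelerating): v₀ = 17.9 m/s, a = -1.2 m/s².
v = v₀ + at → t = (0 − 17.9) / -1.2 = 14.9 s
v² = v₀² + 2aΔx → Δx = (0² − 17.9²)/(2·-1.2) = 133 m
Total time = 8.50 + 11.5 + 14.9 = 34.9 s

34.9 s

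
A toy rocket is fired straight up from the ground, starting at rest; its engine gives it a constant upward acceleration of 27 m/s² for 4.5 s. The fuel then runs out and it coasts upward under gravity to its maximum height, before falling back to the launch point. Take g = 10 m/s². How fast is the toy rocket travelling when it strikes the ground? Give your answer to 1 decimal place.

142.2 m/s

Phase 1 (powered ascent): v₀ = 0 m/s, a = 27 m/s².
v = v₀ + at = 0 + (27)(4.5) = 122 m/s
Δx = v₀t + ½at² = 0·4.5 + 0.5·27·4.5² = 273 m

Phase 2 (coasting upward): v₀ = 122 m/s, a = -10 m/s².
v = v₀ + at → t = (0 − 122) / -10 = 12.2 s
v² = v₀² + 2aΔx → Δx = (0² − 122²)/(2·-10) = 738 m

Phase 3 (free fall): v₀ = 0 m/s, a = -10 m/s².
Falls 1010 m from rest: t = √(2·1010/10) = 14.2 s; v = g·t = 142 m/s.
Impact speed = 142 m/s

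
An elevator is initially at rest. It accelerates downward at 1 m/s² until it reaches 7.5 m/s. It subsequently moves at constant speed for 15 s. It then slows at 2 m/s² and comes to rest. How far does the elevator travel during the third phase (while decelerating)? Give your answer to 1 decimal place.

14.1 m

Phase 1 (accelerating): v₀ = 0 m/s, a = 1 m/s².
v = v₀ + at → t = (7.5 − 0) / 1 = 7.50 s
v² = v₀² + 2aΔx → Δx = (7.5² − 0²)/(2·1) = 28.1 m

Phase 2 (constant speed): v₀ = 7.50 m/s, a = 0 m/s².
v = v₀ + at = 7.50 + (0)(15) = 7.50 m/s
Δx = v₀t + ½at² = 7.50·15 + 0.5·0·15² = 112 m

Phase 3 (decelerating): v₀ = 7.50 m/s, a = -2 m/s².
v = v₀ + at → t = (0 − 7.50) / -2 = 3.75 s
v² = v₀² + 2aΔx → Δx = (0² − 7.50²)/(2·-2) = 14.1 m
Distance in phase 3 = 14.1 m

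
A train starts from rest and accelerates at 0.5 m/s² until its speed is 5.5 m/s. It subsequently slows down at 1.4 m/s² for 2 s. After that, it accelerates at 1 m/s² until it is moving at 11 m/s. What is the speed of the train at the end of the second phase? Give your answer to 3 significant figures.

Phase 1 (accelerating): v₀ = 0 m/s, a = 0.5 m/s².
v = v₀ + at → t = (5.5 − 0) / 0.5 = 11.0 s
v² = v₀² + 2aΔx → Δx = (5.5² − 0²)/(2·0.5) = 30.2 m

Phase 2 (decelerating): v₀ = 5.50 m/s, a = -1.4 m/s².
v = v₀ + at = 5.50 + (-1.4)(2) = 2.70 m/s
Δx = v₀t + ½at² = 5.50·2 + 0.5·-1.4·2² = 8.20 m
Speed at end of phase 2 = 2.70 m/s

2.70 m/s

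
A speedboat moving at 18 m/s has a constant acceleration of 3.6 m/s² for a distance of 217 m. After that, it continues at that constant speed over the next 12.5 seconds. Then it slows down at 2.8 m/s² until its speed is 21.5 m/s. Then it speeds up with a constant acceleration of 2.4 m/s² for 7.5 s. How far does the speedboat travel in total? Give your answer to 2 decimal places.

Phase 1 (accelerating): v₀ = 18.0 m/s, a = 3.6 m/s².
v² = v₀² + 2aΔx = 18.0² + 2·3.6·217 = 1890 → v = 43.4 m/s
t = (v − v₀)/a = (43.4 − 18.0)/3.6 = 7.06 s

Phase 2 (constant speed): v₀ = 43.4 m/s, a = 0 m/s².
v = v₀ + at = 43.4 + (0)(12.5) = 43.4 m/s
Δx = v₀t + ½at² = 43.4·12.5 + 0.5·0·12.5² = 543 m

Phase 3 (decelerating): v₀ = 43.4 m/s, a = -2.8 m/s².
v = v₀ + at → t = (21.5 − 43.4) / -2.8 = 7.83 s
v² = v₀² + 2aΔx → Δx = (21.5² − 43.4²)/(2·-2.8) = 254 m

Phase 4 (accelerating): v₀ = 21.5 m/s, a = 2.4 m/s².
v = v₀ + at = 21.5 + (2.4)(7.5) = 39.5 m/s
Δx = v₀t + ½at² = 21.5·7.5 + 0.5·2.4·7.5² = 229 m
Total distance = 217 + 543 + 254 + 229 = 1240 m

1242.97 m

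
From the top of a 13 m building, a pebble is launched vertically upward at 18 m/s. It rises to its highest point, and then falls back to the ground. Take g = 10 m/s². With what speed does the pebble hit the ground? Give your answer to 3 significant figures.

24.2 m/s

Phase 1 (rising): v₀ = 18.0 m/s, a = -10 m/s².
v = v₀ + at → t = (0 − 18.0) / -10 = 1.80 s
v² = v₀² + 2aΔx → Δx = (0² − 18.0²)/(2·-10) = 16.2 m

Phase 2 (falling): v₀ = 0 m/s, a = -10 m/s².
Falls 29.2 m from rest: t = √(2·29.2/10) = 2.42 s; v = g·t = 24.2 m/s.
Final speed = 24.2 m/s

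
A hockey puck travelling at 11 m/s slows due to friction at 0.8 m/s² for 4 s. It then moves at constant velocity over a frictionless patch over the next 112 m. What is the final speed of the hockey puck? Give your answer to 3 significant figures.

7.80 m/s

Phase 1 (decelerating): v₀ = 11.0 m/s, a = -0.8 m/s².
v = v₀ + at = 11.0 + (-0.8)(4) = 7.80 m/s
Δx = v₀t + ½at² = 11.0·4 + 0.5·-0.8·4² = 37.6 m

Phase 2 (constant speed): v₀ = 7.80 m/s, a = 0 m/s².
Constant speed: t = d/v = 112/7.80 = 14.4 s
Final speed = 7.80 m/s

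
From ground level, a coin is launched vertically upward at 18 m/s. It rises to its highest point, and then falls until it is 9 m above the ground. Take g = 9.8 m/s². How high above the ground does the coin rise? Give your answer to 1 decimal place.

Phase 1 (rising): v₀ = 18.0 m/s, a = -9.8 m/s².
v = v₀ + at → t = (0 − 18.0) / -9.8 = 1.84 s
v² = v₀² + 2aΔx → Δx = (0² − 18.0²)/(2·-9.8) = 16.5 m
Maximum height = 16.5 m

16.5 m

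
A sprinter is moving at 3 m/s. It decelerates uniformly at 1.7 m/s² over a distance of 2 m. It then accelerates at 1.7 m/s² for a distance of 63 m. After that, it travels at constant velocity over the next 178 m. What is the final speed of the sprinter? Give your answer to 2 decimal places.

Phase 1 (decelerating): v₀ = 3.00 m/s, a = -1.7 m/s².
v² = v₀² + 2aΔx = 3.00² + 2·-1.7·2 = 2.20 → v = 1.48 m/s
t = (v − v₀)/a = (1.48 − 3.00)/-1.7 = 0.892 s

Phase 2 (accelerating): v₀ = 1.48 m/s, a = 1.7 m/s².
v² = v₀² + 2aΔx = 1.48² + 2·1.7·63 = 216 → v = 14.7 m/s
t = (v − v₀)/a = (14.7 − 1.48)/1.7 = 7.78 s

Phase 3 (constant speed): v₀ = 14.7 m/s, a = 0 m/s².
Constant speed: t = d/v = 178/14.7 = 12.1 s
Final speed = 14.7 m/s

14.71 m/s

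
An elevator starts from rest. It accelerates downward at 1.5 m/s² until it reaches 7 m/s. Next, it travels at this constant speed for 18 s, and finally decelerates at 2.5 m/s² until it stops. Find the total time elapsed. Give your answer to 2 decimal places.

25.47 s

Phase 1 (accelerating): v₀ = 0 m/s, a = 1.5 m/s².
v = v₀ + at → t = (7 − 0) / 1.5 = 4.67 s
v² = v₀² + 2aΔx → Δx = (7² − 0²)/(2·1.5) = 16.3 m

Phase 2 (constant speed): v₀ = 7.00 m/s, a = 0 m/s².
v = v₀ + at = 7.00 + (0)(18) = 7.00 m/s
Δx = v₀t + ½at² = 7.00·18 + 0.5·0·18² = 126 m

Phase 3 (decelerating): v₀ = 7.00 m/s, a = -2.5 m/s².
v = v₀ + at → t = (0 − 7.00) / -2.5 = 2.80 s
v² = v₀² + 2aΔx → Δx = (0² − 7.00²)/(2·-2.5) = 9.80 m
Total time = 4.67 + 18.0 + 2.80 = 25.5 s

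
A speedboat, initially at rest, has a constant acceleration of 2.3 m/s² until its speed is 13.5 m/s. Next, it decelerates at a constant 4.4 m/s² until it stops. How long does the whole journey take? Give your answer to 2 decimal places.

Phase 1 (accelerating): v₀ = 0 m/s, a = 2.3 m/s².
v = v₀ + at → t = (13.5 − 0) / 2.3 = 5.87 s
v² = v₀² + 2aΔx → Δx = (13.5² − 0²)/(2·2.3) = 39.6 m

Phase 2 (decelerating): v₀ = 13.5 m/s, a = -4.4 m/s².
v = v₀ + at → t = (0 − 13.5) / -4.4 = 3.07 s
v² = v₀² + 2aΔx → Δx = (0² − 13.5²)/(2·-4.4) = 20.7 m
Total time = 5.87 + 3.07 = 8.94 s

8.94 s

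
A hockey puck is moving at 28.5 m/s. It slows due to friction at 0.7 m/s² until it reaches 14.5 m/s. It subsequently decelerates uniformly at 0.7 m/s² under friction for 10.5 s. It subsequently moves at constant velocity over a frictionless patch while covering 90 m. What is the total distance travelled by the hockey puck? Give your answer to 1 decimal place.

633.7 m

Phase 1 (decelerating): v₀ = 28.5 m/s, a = -0.7 m/s².
v = v₀ + at → t = (14.5 − 28.5) / -0.7 = 20.0 s
v² = v₀² + 2aΔx → Δx = (14.5² − 28.5²)/(2·-0.7) = 430 m

Phase 2 (decelerating): v₀ = 14.5 m/s, a = -0.7 m/s².
v = v₀ + at = 14.5 + (-0.7)(10.5) = 7.15 m/s
Δx = v₀t + ½at² = 14.5·10.5 + 0.5·-0.7·10.5² = 114 m

Phase 3 (constant speed): v₀ = 7.15 m/s, a = 0 m/s².
Constant speed: t = d/v = 90/7.15 = 12.6 s
Total distance = 430 + 114 + 90.0 = 634 m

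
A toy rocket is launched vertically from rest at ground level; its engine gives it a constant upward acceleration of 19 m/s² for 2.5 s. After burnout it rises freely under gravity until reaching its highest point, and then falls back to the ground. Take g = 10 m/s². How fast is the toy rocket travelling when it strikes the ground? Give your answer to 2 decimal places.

Phase 1 (powered ascent): v₀ = 0 m/s, a = 19 m/s².
v = v₀ + at = 0 + (19)(2.5) = 47.5 m/s
Δx = v₀t + ½at² = 0·2.5 + 0.5·19·2.5² = 59.4 m

Phase 2 (coasting upward): v₀ = 47.5 m/s, a = -10 m/s².
v = v₀ + at → t = (0 − 47.5) / -10 = 4.75 s
v² = v₀² + 2aΔx → Δx = (0² − 47.5²)/(2·-10) = 113 m

Phase 3 (free fall): v₀ = 0 m/s, a = -10 m/s².
Falls 172 m from rest: t = √(2·172/10) = 5.87 s; v = g·t = 58.7 m/s.
Impact speed = 58.7 m/s

58.68 m/s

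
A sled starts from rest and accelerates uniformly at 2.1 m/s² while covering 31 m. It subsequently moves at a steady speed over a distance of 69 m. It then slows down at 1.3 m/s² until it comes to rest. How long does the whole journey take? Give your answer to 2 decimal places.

Phase 1 (accelerating): v₀ = 0 m/s, a = 2.1 m/s².
v² = v₀² + 2aΔx = 0² + 2·2.1·31 = 130 → v = 11.4 m/s
t = (v − v₀)/a = (11.4 − 0)/2.1 = 5.43 s

Phase 2 (constant speed): v₀ = 11.4 m/s, a = 0 m/s².
Constant speed: t = d/v = 69/11.4 = 6.05 s

Phase 3 (decelerating): v₀ = 11.4 m/s, a = -1.3 m/s².
v = v₀ + at → t = (0 − 11.4) / -1.3 = 8.78 s
v² = v₀² + 2aΔx → Δx = (0² − 11.4²)/(2·-1.3) = 50.1 m
Total time = 5.43 + 6.05 + 8.78 = 20.3 s

20.26 s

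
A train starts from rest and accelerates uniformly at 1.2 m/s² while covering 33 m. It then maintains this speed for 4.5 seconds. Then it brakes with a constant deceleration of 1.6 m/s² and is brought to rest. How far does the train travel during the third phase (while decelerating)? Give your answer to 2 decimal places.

Phase 1 (accelerating): v₀ = 0 m/s, a = 1.2 m/s².
v² = v₀² + 2aΔx = 0² + 2·1.2·33 = 79.2 → v = 8.90 m/s
t = (v − v₀)/a = (8.90 − 0)/1.2 = 7.42 s

Phase 2 (constant speed): v₀ = 8.90 m/s, a = 0 m/s².
v = v₀ + at = 8.90 + (0)(4.5) = 8.90 m/s
Δx = v₀t + ½at² = 8.90·4.5 + 0.5·0·4.5² = 40.0 m

Phase 3 (decelerating): v₀ = 8.90 m/s, a = -1.6 m/s².
v = v₀ + at → t = (0 − 8.90) / -1.6 = 5.56 s
v² = v₀² + 2aΔx → Δx = (0² − 8.90²)/(2·-1.6) = 24.8 m
Distance in phase 3 = 24.8 m

24.75 m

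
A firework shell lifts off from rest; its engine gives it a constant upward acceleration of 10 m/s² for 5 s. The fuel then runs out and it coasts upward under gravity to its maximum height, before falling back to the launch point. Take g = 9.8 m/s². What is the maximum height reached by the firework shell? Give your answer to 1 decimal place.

Phase 1 (powered ascent): v₀ = 0 m/s, a = 10 m/s².
v = v₀ + at = 0 + (10)(5) = 50.0 m/s
Δx = v₀t + ½at² = 0·5 + 0.5·10·5² = 125 m

Phase 2 (coasting upward): v₀ = 50.0 m/s, a = -9.8 m/s².
v = v₀ + at → t = (0 − 50.0) / -9.8 = 5.10 s
v² = v₀² + 2aΔx → Δx = (0² − 50.0²)/(2·-9.8) = 128 m
Maximum height = 125 + 128 = 253 m

252.6 m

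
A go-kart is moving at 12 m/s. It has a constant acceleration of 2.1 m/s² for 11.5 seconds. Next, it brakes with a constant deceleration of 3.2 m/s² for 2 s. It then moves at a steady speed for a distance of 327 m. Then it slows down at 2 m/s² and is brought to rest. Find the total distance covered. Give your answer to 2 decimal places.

891.03 m

Phase 1 (accelerating): v₀ = 12.0 m/s, a = 2.1 m/s².
v = v₀ + at = 12.0 + (2.1)(11.5) = 36.2 m/s
Δx = v₀t + ½at² = 12.0·11.5 + 0.5·2.1·11.5² = 277 m

Phase 2 (decelerating): v₀ = 36.2 m/s, a = -3.2 m/s².
v = v₀ + at = 36.2 + (-3.2)(2) = 29.8 m/s
Δx = v₀t + ½at² = 36.2·2 + 0.5·-3.2·2² = 65.9 m

Phase 3 (constant speed): v₀ = 29.8 m/s, a = 0 m/s².
Constant speed: t = d/v = 327/29.8 = 11.0 s

Phase 4 (decelerating): v₀ = 29.8 m/s, a = -2 m/s².
v = v₀ + at → t = (0 − 29.8) / -2 = 14.9 s
v² = v₀² + 2aΔx → Δx = (0² − 29.8²)/(2·-2) = 221 m
Total distance = 277 + 65.9 + 327 + 221 = 891 m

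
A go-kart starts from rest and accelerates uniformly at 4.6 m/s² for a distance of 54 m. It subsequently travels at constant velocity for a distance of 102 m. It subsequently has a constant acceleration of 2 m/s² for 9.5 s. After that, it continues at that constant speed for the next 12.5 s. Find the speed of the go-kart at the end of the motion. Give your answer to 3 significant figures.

41.3 m/s

Phase 1 (accelerating): v₀ = 0 m/s, a = 4.6 m/s².
v² = v₀² + 2aΔx = 0² + 2·4.6·54 = 497 → v = 22.3 m/s
t = (v − v₀)/a = (22.3 − 0)/4.6 = 4.85 s

Phase 2 (constant speed): v₀ = 22.3 m/s, a = 0 m/s².
Constant speed: t = d/v = 102/22.3 = 4.58 s

Phase 3 (accelerating): v₀ = 22.3 m/s, a = 2 m/s².
v = v₀ + at = 22.3 + (2)(9.5) = 41.3 m/s
Δx = v₀t + ½at² = 22.3·9.5 + 0.5·2·9.5² = 302 m

Phase 4 (constant speed): v₀ = 41.3 m/s, a = 0 m/s².
v = v₀ + at = 41.3 + (0)(12.5) = 41.3 m/s
Δx = v₀t + ½at² = 41.3·12.5 + 0.5·0·12.5² = 516 m
Final speed = 41.3 m/s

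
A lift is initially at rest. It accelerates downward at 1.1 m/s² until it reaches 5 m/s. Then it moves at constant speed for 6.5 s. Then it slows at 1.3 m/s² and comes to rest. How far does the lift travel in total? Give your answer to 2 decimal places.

53.48 m

Phase 1 (accelerating): v₀ = 0 m/s, a = 1.1 m/s².
v = v₀ + at → t = (5 − 0) / 1.1 = 4.55 s
v² = v₀² + 2aΔx → Δx = (5² − 0²)/(2·1.1) = 11.4 m

Phase 2 (constant speed): v₀ = 5.00 m/s, a = 0 m/s².
v = v₀ + at = 5.00 + (0)(6.5) = 5.00 m/s
Δx = v₀t + ½at² = 5.00·6.5 + 0.5·0·6.5² = 32.5 m

Phase 3 (decelerating): v₀ = 5.00 m/s, a = -1.3 m/s².
v = v₀ + at → t = (0 − 5.00) / -1.3 = 3.85 s
v² = v₀² + 2aΔx → Δx = (0² − 5.00²)/(2·-1.3) = 9.62 m
Total distance = 11.4 + 32.5 + 9.62 = 53.5 m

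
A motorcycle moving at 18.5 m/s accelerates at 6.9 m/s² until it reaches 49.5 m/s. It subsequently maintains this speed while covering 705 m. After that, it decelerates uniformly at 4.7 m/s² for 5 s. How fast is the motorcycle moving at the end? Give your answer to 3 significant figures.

Phase 1 (accelerating): v₀ = 18.5 m/s, a = 6.9 m/s².
v = v₀ + at → t = (49.5 − 18.5) / 6.9 = 4.49 s
v² = v₀² + 2aΔx → Δx = (49.5² − 18.5²)/(2·6.9) = 153 m

Phase 2 (constant speed): v₀ = 49.5 m/s, a = 0 m/s².
Constant speed: t = d/v = 705/49.5 = 14.2 s

Phase 3 (decelerating): v₀ = 49.5 m/s, a = -4.7 m/s².
v = v₀ + at = 49.5 + (-4.7)(5) = 26.0 m/s
Δx = v₀t + ½at² = 49.5·5 + 0.5·-4.7·5² = 189 m
Final speed = 26.0 m/s

26.0 m/s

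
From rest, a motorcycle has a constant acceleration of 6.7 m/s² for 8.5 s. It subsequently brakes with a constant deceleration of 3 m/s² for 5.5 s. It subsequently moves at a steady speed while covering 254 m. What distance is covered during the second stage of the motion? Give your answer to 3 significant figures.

268 m

Phase 1 (accelerating): v₀ = 0 m/s, a = 6.7 m/s².
v = v₀ + at = 0 + (6.7)(8.5) = 57.0 m/s
Δx = v₀t + ½at² = 0·8.5 + 0.5·6.7·8.5² = 242 m

Phase 2 (decelerating): v₀ = 57.0 m/s, a = -3 m/s².
v = v₀ + at = 57.0 + (-3)(5.5) = 40.5 m/s
Δx = v₀t + ½at² = 57.0·5.5 + 0.5·-3·5.5² = 268 m
Distance in phase 2 = 268 m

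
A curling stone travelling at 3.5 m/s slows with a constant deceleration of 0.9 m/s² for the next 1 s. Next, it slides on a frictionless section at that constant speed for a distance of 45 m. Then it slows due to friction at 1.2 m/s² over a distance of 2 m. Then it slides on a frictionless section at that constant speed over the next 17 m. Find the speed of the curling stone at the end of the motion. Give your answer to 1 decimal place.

Phase 1 (decelerating): v₀ = 3.50 m/s, a = -0.9 m/s².
v = v₀ + at = 3.50 + (-0.9)(1) = 2.60 m/s
Δx = v₀t + ½at² = 3.50·1 + 0.5·-0.9·1² = 3.05 m

Phase 2 (constant speed): v₀ = 2.60 m/s, a = 0 m/s².
Constant speed: t = d/v = 45/2.60 = 17.3 s

Phase 3 (decelerating): v₀ = 2.60 m/s, a = -1.2 m/s².
v² = v₀² + 2aΔx = 2.60² + 2·-1.2·2 = 1.96 → v = 1.40 m/s
t = (v − v₀)/a = (1.40 − 2.60)/-1.2 = 1.00 s

Phase 4 (constant speed): v₀ = 1.40 m/s, a = 0 m/s².
Constant speed: t = d/v = 17/1.40 = 12.1 s
Final speed = 1.40 m/s

1.4 m/s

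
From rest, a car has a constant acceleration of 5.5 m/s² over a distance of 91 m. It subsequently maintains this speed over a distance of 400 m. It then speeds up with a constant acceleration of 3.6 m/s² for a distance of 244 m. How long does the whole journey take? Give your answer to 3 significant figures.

Phase 1 (accelerating): v₀ = 0 m/s, a = 5.5 m/s².
v² = v₀² + 2aΔx = 0² + 2·5.5·91 = 1000 → v = 31.6 m/s
t = (v − v₀)/a = (31.6 − 0)/5.5 = 5.75 s

Phase 2 (constant speed): v₀ = 31.6 m/s, a = 0 m/s².
Constant speed: t = d/v = 400/31.6 = 12.6 s

Phase 3 (accelerating): v₀ = 31.6 m/s, a = 3.6 m/s².
v² = v₀² + 2aΔx = 31.6² + 2·3.6·244 = 2760 → v = 52.5 m/s
t = (v − v₀)/a = (52.5 − 31.6)/3.6 = 5.80 s
Total time = 5.75 + 12.6 + 5.80 = 24.2 s

24.2 s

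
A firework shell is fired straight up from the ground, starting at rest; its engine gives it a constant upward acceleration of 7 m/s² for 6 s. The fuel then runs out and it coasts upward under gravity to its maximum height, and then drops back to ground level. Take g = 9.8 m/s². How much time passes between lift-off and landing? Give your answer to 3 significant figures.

16.9 s

Phase 1 (powered ascent): v₀ = 0 m/s, a = 7 m/s².
v = v₀ + at = 0 + (7)(6) = 42.0 m/s
Δx = v₀t + ½at² = 0·6 + 0.5·7·6² = 126 m

Phase 2 (coasting upward): v₀ = 42.0 m/s, a = -9.8 m/s².
v = v₀ + at → t = (0 − 42.0) / -9.8 = 4.29 s
v² = v₀² + 2aΔx → Δx = (0² − 42.0²)/(2·-9.8) = 90.0 m

Phase 3 (free fall): v₀ = 0 m/s, a = -9.8 m/s².
Falls 216 m from rest: t = √(2·216/9.8) = 6.64 s; v = g·t = 65.1 m/s.
Total time = 6.00 + 4.29 + 6.64 = 16.9 s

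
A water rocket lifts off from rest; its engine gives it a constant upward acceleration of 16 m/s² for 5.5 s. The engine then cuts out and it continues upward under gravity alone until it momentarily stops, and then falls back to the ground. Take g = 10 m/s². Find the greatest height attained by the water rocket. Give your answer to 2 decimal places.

Phase 1 (powered ascent): v₀ = 0 m/s, a = 16 m/s².
v = v₀ + at = 0 + (16)(5.5) = 88.0 m/s
Δx = v₀t + ½at² = 0·5.5 + 0.5·16·5.5² = 242 m

Phase 2 (coasting upward): v₀ = 88.0 m/s, a = -10 m/s².
v = v₀ + at → t = (0 − 88.0) / -10 = 8.80 s
v² = v₀² + 2aΔx → Δx = (0² − 88.0²)/(2·-10) = 387 m
Maximum height = 242 + 387 = 629 m

629.20 m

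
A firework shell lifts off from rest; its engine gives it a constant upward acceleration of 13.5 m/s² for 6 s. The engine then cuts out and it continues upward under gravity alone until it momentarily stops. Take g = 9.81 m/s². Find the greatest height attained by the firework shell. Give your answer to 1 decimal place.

577.4 m

Phase 1 (powered ascent): v₀ = 0 m/s, a = 13.5 m/s².
v = v₀ + at = 0 + (13.5)(6) = 81.0 m/s
Δx = v₀t + ½at² = 0·6 + 0.5·13.5·6² = 243 m

Phase 2 (coasting upward): v₀ = 81.0 m/s, a = -9.81 m/s².
v = v₀ + at → t = (0 − 81.0) / -9.81 = 8.26 s
v² = v₀² + 2aΔx → Δx = (0² − 81.0²)/(2·-9.81) = 334 m
Maximum height = 243 + 334 = 577 m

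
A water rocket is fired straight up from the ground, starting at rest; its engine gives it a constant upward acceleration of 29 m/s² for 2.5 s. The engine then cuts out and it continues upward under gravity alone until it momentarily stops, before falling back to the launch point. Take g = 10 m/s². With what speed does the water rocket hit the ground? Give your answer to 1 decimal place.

84.1 m/s

Phase 1 (powered ascent): v₀ = 0 m/s, a = 29 m/s².
v = v₀ + at = 0 + (29)(2.5) = 72.5 m/s
Δx = v₀t + ½at² = 0·2.5 + 0.5·29·2.5² = 90.6 m

Phase 2 (coasting upward): v₀ = 72.5 m/s, a = -10 m/s².
v = v₀ + at → t = (0 − 72.5) / -10 = 7.25 s
v² = v₀² + 2aΔx → Δx = (0² − 72.5²)/(2·-10) = 263 m

Phase 3 (free fall): v₀ = 0 m/s, a = -10 m/s².
Falls 353 m from rest: t = √(2·353/10) = 8.41 s; v = g·t = 84.1 m/s.
Impact speed = 84.1 m/s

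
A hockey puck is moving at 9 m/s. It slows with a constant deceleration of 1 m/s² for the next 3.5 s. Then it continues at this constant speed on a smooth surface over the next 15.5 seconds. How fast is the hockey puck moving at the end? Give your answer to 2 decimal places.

5.50 m/s

Phase 1 (decelerating): v₀ = 9.00 m/s, a = -1 m/s².
v = v₀ + at = 9.00 + (-1)(3.5) = 5.50 m/s
Δx = v₀t + ½at² = 9.00·3.5 + 0.5·-1·3.5² = 25.4 m

Phase 2 (constant speed): v₀ = 5.50 m/s, a = 0 m/s².
v = v₀ + at = 5.50 + (0)(15.5) = 5.50 m/s
Δx = v₀t + ½at² = 5.50·15.5 + 0.5·0·15.5² = 85.2 m
Final speed = 5.50 m/s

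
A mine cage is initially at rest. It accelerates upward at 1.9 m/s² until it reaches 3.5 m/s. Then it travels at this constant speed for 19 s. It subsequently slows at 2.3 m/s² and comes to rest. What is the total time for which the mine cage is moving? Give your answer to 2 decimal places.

Phase 1 (accelerating): v₀ = 0 m/s, a = 1.9 m/s².
v = v₀ + at → t = (3.5 − 0) / 1.9 = 1.84 s
v² = v₀² + 2aΔx → Δx = (3.5² − 0²)/(2·1.9) = 3.22 m

Phase 2 (constant speed): v₀ = 3.50 m/s, a = 0 m/s².
v = v₀ + at = 3.50 + (0)(19) = 3.50 m/s
Δx = v₀t + ½at² = 3.50·19 + 0.5·0·19² = 66.5 m

Phase 3 (decelerating): v₀ = 3.50 m/s, a = -2.3 m/s².
v = v₀ + at → t = (0 − 3.50) / -2.3 = 1.52 s
v² = v₀² + 2aΔx → Δx = (0² − 3.50²)/(2·-2.3) = 2.66 m
Total time = 1.84 + 19.0 + 1.52 = 22.4 s

22.36 s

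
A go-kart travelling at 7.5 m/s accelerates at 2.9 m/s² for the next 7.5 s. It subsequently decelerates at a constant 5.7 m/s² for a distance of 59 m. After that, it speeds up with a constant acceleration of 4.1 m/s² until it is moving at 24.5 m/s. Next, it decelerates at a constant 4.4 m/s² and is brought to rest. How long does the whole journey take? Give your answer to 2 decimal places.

18.50 s

Phase 1 (accelerating): v₀ = 7.50 m/s, a = 2.9 m/s².
v = v₀ + at = 7.50 + (2.9)(7.5) = 29.2 m/s
Δx = v₀t + ½at² = 7.50·7.5 + 0.5·2.9·7.5² = 138 m

Phase 2 (decelerating): v₀ = 29.2 m/s, a = -5.7 m/s².
v² = v₀² + 2aΔx = 29.2² + 2·-5.7·59 = 183 → v = 13.5 m/s
t = (v − v₀)/a = (13.5 − 29.2)/-5.7 = 2.76 s

Phase 3 (accelerating): v₀ = 13.5 m/s, a = 4.1 m/s².
v = v₀ + at → t = (24.5 − 13.5) / 4.1 = 2.68 s
v² = v₀² + 2aΔx → Δx = (24.5² − 13.5²)/(2·4.1) = 50.9 m

Phase 4 (decelerating): v₀ = 24.5 m/s, a = -4.4 m/s².
v = v₀ + at → t = (0 − 24.5) / -4.4 = 5.57 s
v² = v₀² + 2aΔx → Δx = (0² − 24.5²)/(2·-4.4) = 68.2 m
Total time = 7.50 + 2.76 + 2.68 + 5.57 = 18.5 s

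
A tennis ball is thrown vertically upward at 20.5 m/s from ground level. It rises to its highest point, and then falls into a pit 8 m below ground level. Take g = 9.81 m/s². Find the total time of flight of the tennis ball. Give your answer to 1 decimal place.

Phase 1 (rising): v₀ = 20.5 m/s, a = -9.81 m/s².
v = v₀ + at → t = (0 − 20.5) / -9.81 = 2.09 s
v² = v₀² + 2aΔx → Δx = (0² − 20.5²)/(2·-9.81) = 21.4 m

Phase 2 (falling): v₀ = 0 m/s, a = -9.81 m/s².
Falls 29.4 m from rest: t = √(2·29.4/9.81) = 2.45 s; v = g·t = 24.0 m/s.
Total time = 2.09 + 2.45 = 4.54 s

4.5 s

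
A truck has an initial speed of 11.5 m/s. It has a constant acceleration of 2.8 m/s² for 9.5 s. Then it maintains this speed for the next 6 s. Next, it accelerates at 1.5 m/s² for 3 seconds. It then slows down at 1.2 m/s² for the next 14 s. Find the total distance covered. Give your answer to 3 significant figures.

1060 m

Phase 1 (accelerating): v₀ = 11.5 m/s, a = 2.8 m/s².
v = v₀ + at = 11.5 + (2.8)(9.5) = 38.1 m/s
Δx = v₀t + ½at² = 11.5·9.5 + 0.5·2.8·9.5² = 236 m

Phase 2 (constant speed): v₀ = 38.1 m/s, a = 0 m/s².
v = v₀ + at = 38.1 + (0)(6) = 38.1 m/s
Δx = v₀t + ½at² = 38.1·6 + 0.5·0·6² = 229 m

Phase 3 (accelerating): v₀ = 38.1 m/s, a = 1.5 m/s².
v = v₀ + at = 38.1 + (1.5)(3) = 42.6 m/s
Δx = v₀t + ½at² = 38.1·3 + 0.5·1.5·3² = 121 m

Phase 4 (decelerating): v₀ = 42.6 m/s, a = -1.2 m/s².
v = v₀ + at = 42.6 + (-1.2)(14) = 25.8 m/s
Δx = v₀t + ½at² = 42.6·14 + 0.5·-1.2·14² = 479 m
Total distance = 236 + 229 + 121 + 479 = 1060 m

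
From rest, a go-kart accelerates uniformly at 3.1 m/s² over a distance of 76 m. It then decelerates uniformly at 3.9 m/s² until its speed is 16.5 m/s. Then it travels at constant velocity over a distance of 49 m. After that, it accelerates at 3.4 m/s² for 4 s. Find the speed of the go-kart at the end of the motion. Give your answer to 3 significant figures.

Phase 1 (accelerating): v₀ = 0 m/s, a = 3.1 m/s².
v² = v₀² + 2aΔx = 0² + 2·3.1·76 = 471 → v = 21.7 m/s
t = (v − v₀)/a = (21.7 − 0)/3.1 = 7.00 s

Phase 2 (decelerating): v₀ = 21.7 m/s, a = -3.9 m/s².
v = v₀ + at → t = (16.5 − 21.7) / -3.9 = 1.34 s
v² = v₀² + 2aΔx → Δx = (16.5² − 21.7²)/(2·-3.9) = 25.5 m

Phase 3 (constant speed): v₀ = 16.5 m/s, a = 0 m/s².
Constant speed: t = d/v = 49/16.5 = 2.97 s

Phase 4 (accelerating): v₀ = 16.5 m/s, a = 3.4 m/s².
v = v₀ + at = 16.5 + (3.4)(4) = 30.1 m/s
Δx = v₀t + ½at² = 16.5·4 + 0.5·3.4·4² = 93.2 m
Final speed = 30.1 m/s

30.1 m/s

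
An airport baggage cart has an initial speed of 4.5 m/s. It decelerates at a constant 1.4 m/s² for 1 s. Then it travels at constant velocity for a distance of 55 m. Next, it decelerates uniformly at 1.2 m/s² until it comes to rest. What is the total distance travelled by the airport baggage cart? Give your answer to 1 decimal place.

62.8 m

Phase 1 (decelerating): v₀ = 4.50 m/s, a = -1.4 m/s².
v = v₀ + at = 4.50 + (-1.4)(1) = 3.10 m/s
Δx = v₀t + ½at² = 4.50·1 + 0.5·-1.4·1² = 3.80 m

Phase 2 (constant speed): v₀ = 3.10 m/s, a = 0 m/s².
Constant speed: t = d/v = 55/3.10 = 17.7 s

Phase 3 (decelerating): v₀ = 3.10 m/s, a = -1.2 m/s².
v = v₀ + at → t = (0 − 3.10) / -1.2 = 2.58 s
v² = v₀² + 2aΔx → Δx = (0² − 3.10²)/(2·-1.2) = 4.00 m
Total distance = 3.80 + 55.0 + 4.00 = 62.8 m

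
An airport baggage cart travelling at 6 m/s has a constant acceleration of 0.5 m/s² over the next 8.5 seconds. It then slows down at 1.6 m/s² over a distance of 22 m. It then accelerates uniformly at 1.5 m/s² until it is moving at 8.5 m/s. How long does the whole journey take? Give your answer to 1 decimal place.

Phase 1 (accelerating): v₀ = 6.00 m/s, a = 0.5 m/s².
v = v₀ + at = 6.00 + (0.5)(8.5) = 10.2 m/s
Δx = v₀t + ½at² = 6.00·8.5 + 0.5·0.5·8.5² = 69.1 m

Phase 2 (decelerating): v₀ = 10.2 m/s, a = -1.6 m/s².
v² = v₀² + 2aΔx = 10.2² + 2·-1.6·22 = 34.7 → v = 5.89 m/s
t = (v − v₀)/a = (5.89 − 10.2)/-1.6 = 2.73 s

Phase 3 (accelerating): v₀ = 5.89 m/s, a = 1.5 m/s².
v = v₀ + at → t = (8.5 − 5.89) / 1.5 = 1.74 s
v² = v₀² + 2aΔx → Δx = (8.5² − 5.89²)/(2·1.5) = 12.5 m
Total time = 8.50 + 2.73 + 1.74 = 13.0 s

13.0 s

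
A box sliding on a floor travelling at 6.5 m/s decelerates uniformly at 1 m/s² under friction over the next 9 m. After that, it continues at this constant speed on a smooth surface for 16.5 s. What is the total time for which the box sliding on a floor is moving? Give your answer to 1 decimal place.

18.1 s

Phase 1 (decelerating): v₀ = 6.50 m/s, a = -1 m/s².
v² = v₀² + 2aΔx = 6.50² + 2·-1·9 = 24.2 → v = 4.92 m/s
t = (v − v₀)/a = (4.92 − 6.50)/-1 = 1.58 s

Phase 2 (constant speed): v₀ = 4.92 m/s, a = 0 m/s².
v = v₀ + at = 4.92 + (0)(16.5) = 4.92 m/s
Δx = v₀t + ½at² = 4.92·16.5 + 0.5·0·16.5² = 81.3 m
Total time = 1.58 + 16.5 = 18.1 s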